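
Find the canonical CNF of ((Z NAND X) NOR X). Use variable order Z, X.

(Z OR X) AND (Z OR NOT X) AND (NOT Z OR X) AND (NOT Z OR NOT X)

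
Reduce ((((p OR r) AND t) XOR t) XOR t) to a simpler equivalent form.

By XOR self-cancellation ((E XOR v) XOR v = E):
= ((p OR r) AND t)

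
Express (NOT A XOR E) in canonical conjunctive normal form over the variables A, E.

(A OR NOT E) AND (NOT A OR E)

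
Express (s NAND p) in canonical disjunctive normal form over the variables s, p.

(NOT s AND NOT p) OR (NOT s AND p) OR (s AND NOT p)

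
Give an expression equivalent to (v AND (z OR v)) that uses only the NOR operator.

((v NOR v) NOR (((z NOR v) NOR (z NOR v)) NOR ((z NOR v) NOR (z NOR v))))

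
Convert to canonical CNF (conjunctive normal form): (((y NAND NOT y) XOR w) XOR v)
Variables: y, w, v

(y OR w OR NOT v) AND (y OR NOT w OR v) AND (NOT y OR w OR NOT v) AND (NOT y OR NOT w OR v)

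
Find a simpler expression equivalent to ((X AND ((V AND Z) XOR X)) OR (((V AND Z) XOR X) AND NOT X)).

By distribution ((E AND v) OR (E AND NOT v) = E):
= ((V AND Z) XOR X)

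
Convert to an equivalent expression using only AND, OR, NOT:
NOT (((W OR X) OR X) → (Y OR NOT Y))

((W OR X) OR X) AND NOT (Y OR NOT Y)
(Negated implication: NOT(A → B) = A AND NOT B)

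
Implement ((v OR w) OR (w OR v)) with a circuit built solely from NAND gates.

((((v NAND v) NAND (w NAND w)) NAND ((v NAND v) NAND (w NAND w))) NAND (((w NAND w) NAND (v NAND v)) NAND ((w NAND w) NAND (v NAND v))))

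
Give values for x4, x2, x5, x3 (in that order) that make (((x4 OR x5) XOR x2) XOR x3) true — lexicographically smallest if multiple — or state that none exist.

x4=0, x2=0, x5=0, x3=1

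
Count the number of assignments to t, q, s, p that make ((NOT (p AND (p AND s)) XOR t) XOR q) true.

Satisfying assignments: (0,0,0,0), (0,0,0,1), (0,0,1,0), (0,1,1,1), (1,0,1,1), (1,1,0,0), (1,1,0,1), (1,1,1,0)
Count: 8 out of 16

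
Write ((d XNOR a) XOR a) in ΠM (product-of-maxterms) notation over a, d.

ΠM(1, 3) = (a OR NOT d) AND (NOT a OR NOT d)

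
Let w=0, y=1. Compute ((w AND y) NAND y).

Substituting: ((0 AND 1) NAND 1)
= 1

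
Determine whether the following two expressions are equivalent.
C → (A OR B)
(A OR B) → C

No, Converse is not equivalent to original (counterexample: A=0, B=0, C=1)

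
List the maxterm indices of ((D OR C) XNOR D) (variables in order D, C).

ΠM(1) = (D OR NOT C)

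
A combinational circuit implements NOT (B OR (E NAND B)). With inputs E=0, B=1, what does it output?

Substituting: NOT (1 OR (0 NAND 1))
= 0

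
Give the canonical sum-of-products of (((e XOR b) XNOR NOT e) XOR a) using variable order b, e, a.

Σm(1, 3, 4, 6) = (NOT b AND NOT e AND a) OR (NOT b AND e AND a) OR (b AND NOT e AND NOT a) OR (b AND e AND NOT a)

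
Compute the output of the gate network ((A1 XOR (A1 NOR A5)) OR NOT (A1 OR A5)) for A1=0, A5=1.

Substituting: ((0 XOR (0 NOR 1)) OR NOT (0 OR 1))
= 0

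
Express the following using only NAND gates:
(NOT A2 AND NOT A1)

(((A2 NAND A2) NAND (A1 NAND A1)) NAND ((A2 NAND A2) NAND (A1 NAND A1)))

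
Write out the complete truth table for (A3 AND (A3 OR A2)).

A2 | A3 | Output
----------------
0 | 0 | 0
0 | 1 | 1
1 | 0 | 0
1 | 1 | 1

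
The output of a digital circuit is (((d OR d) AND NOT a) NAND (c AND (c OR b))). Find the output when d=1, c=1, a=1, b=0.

Substituting: (((1 OR 1) AND NOT 1) NAND (1 AND (1 OR 0)))
= 1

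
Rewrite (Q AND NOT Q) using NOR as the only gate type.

((Q NOR Q) NOR ((Q NOR Q) NOR (Q NOR Q)))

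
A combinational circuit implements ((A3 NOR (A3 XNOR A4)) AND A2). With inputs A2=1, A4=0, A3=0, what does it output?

Substituting: ((0 NOR (0 XNOR 0)) AND 1)
= 0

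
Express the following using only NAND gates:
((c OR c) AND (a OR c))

((((c NAND c) NAND (c NAND c)) NAND ((a NAND a) NAND (c NAND c))) NAND (((c NAND c) NAND (c NAND c)) NAND ((a NAND a) NAND (c NAND c))))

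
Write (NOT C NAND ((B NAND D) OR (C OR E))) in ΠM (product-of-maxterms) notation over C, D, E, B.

ΠM(0, 1, 2, 3, 4, 6, 7) = (C OR D OR E OR B) AND (C OR D OR E OR NOT B) AND (C OR D OR NOT E OR B) AND (C OR D OR NOT E OR NOT B) AND (C OR NOT D OR E OR B) AND (C OR NOT D OR NOT E OR B) AND (C OR NOT D OR NOT E OR NOT B)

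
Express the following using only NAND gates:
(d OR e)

((d NAND d) NAND (e NAND e))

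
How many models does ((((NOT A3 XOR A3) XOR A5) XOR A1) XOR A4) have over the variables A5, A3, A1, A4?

Satisfying assignments: (0,0,0,0), (0,0,1,1), (0,1,0,0), (0,1,1,1), (1,0,0,1), (1,0,1,0), (1,1,0,1), (1,1,1,0)
Count: 8 out of 16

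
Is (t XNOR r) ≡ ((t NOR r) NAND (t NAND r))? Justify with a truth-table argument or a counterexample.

No. Counterexample: with t=0, r=0, Expression 1 = 1 but Expression 2 = 0.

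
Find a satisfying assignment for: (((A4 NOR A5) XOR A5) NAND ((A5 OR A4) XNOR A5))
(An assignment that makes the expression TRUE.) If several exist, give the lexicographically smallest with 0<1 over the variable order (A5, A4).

A5=0, A4=1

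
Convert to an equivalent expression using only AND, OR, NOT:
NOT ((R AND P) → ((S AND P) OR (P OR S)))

(R AND P) AND NOT ((S AND P) OR (P OR S))
(Negated implication: NOT(A → B) = A AND NOT B)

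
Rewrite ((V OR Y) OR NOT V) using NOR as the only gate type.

((((V NOR Y) NOR (V NOR Y)) NOR (V NOR V)) NOR (((V NOR Y) NOR (V NOR Y)) NOR (V NOR V)))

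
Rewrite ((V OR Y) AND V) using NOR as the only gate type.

((((V NOR Y) NOR (V NOR Y)) NOR ((V NOR Y) NOR (V NOR Y))) NOR (V NOR V))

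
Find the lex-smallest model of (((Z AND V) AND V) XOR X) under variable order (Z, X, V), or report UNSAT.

Z=0, X=1, V=0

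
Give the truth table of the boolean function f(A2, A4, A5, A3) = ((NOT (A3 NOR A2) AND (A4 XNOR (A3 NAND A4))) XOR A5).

A2 | A4 | A5 | A3 | Output
--------------------------
0 | 0 | 0 | 0 | 0
0 | 0 | 0 | 1 | 0
0 | 0 | 1 | 0 | 1
0 | 0 | 1 | 1 | 1
0 | 1 | 0 | 0 | 0
0 | 1 | 0 | 1 | 0
0 | 1 | 1 | 0 | 1
0 | 1 | 1 | 1 | 1
1 | 0 | 0 | 0 | 0
1 | 0 | 0 | 1 | 0
1 | 0 | 1 | 0 | 1
1 | 0 | 1 | 1 | 1
1 | 1 | 0 | 0 | 1
1 | 1 | 0 | 1 | 0
1 | 1 | 1 | 0 | 0
1 | 1 | 1 | 1 | 1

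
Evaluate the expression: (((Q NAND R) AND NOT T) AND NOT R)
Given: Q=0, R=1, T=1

Substituting: (((0 NAND 1) AND NOT 1) AND NOT 1)
= 0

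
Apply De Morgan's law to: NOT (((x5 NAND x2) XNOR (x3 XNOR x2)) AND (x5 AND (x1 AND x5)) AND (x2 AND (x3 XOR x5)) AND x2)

NOT ((x5 NAND x2) XNOR (x3 XNOR x2)) OR NOT (x5 AND (x1 AND x5)) OR NOT (x2 AND (x3 XOR x5)) OR NOT x2
De Morgan's: NOT(AND of terms) = OR of negations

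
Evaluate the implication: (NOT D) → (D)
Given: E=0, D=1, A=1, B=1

Antecedent (NOT D) = 0; consequent (D) = 1.
0 → 1 = 1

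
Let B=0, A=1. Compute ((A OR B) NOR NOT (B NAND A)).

Substituting: ((1 OR 0) NOR NOT (0 NAND 1))
= 0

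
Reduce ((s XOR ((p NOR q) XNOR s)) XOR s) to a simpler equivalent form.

By XOR self-cancellation ((E XOR v) XOR v = E):
= ((p NOR q) XNOR s)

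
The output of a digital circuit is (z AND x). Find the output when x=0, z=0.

Substituting: (0 AND 0)
= 0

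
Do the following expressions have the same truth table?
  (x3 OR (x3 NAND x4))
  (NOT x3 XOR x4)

No. Counterexample: with x3=0, x4=1, Expression 1 = 1 but Expression 2 = 0.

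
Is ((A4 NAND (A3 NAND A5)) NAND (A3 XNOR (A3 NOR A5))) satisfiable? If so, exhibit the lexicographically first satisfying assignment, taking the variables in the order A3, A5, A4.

A3=0, A5=0, A4=0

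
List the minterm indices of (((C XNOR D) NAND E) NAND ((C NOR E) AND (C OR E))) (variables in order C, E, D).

Σm(0, 1, 2, 3, 4, 5, 6, 7) = (NOT C AND NOT E AND NOT D) OR (NOT C AND NOT E AND D) OR (NOT C AND E AND NOT D) OR (NOT C AND E AND D) OR (C AND NOT E AND NOT D) OR (C AND NOT E AND D) OR (C AND E AND NOT D) OR (C AND E AND D)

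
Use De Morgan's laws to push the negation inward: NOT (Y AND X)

NOT Y OR NOT X
De Morgan's: NOT(AND of terms) = OR of negations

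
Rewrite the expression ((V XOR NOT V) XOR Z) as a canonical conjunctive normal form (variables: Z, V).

(NOT Z OR V) AND (NOT Z OR NOT V)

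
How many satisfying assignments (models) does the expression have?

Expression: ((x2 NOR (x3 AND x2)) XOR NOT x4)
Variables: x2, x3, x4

Satisfying assignments: (0,0,1), (0,1,1), (1,0,0), (1,1,0)
Count: 4 out of 8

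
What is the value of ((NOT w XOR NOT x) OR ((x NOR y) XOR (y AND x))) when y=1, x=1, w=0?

Substituting: ((NOT 0 XOR NOT 1) OR ((1 NOR 1) XOR (1 AND 1)))
= 1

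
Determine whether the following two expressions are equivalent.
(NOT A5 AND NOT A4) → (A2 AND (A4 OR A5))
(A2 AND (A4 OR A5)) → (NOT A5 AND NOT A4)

No, Converse is not equivalent to original (counterexample: A4=0, A5=0, A2=0)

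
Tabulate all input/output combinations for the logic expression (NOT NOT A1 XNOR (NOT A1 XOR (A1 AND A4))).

A1 | A4 | Output
----------------
0 | 0 | 0
0 | 1 | 0
1 | 0 | 0
1 | 1 | 1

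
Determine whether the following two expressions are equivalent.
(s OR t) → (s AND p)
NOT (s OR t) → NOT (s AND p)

No, Inverse is not equivalent to original (counterexample: p=0, t=0, s=1)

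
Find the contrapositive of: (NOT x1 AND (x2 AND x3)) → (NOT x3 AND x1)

Contrapositive: NOT (NOT x3 AND x1) → NOT (NOT x1 AND (x2 AND x3))
Note: A statement and its contrapositive are logically equivalent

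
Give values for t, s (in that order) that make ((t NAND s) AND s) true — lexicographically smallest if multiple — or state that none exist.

t=0, s=1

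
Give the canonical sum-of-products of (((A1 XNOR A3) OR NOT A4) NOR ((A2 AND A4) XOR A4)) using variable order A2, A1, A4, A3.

Σm(11, 14) = (A2 AND NOT A1 AND A4 AND A3) OR (A2 AND A1 AND A4 AND NOT A3)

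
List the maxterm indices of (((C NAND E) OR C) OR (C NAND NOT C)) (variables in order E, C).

ΠM() = TRUE (no maxterms)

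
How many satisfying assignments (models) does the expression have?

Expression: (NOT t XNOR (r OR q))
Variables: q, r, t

Satisfying assignments: (0,0,1), (0,1,0), (1,0,0), (1,1,0)
Count: 4 out of 8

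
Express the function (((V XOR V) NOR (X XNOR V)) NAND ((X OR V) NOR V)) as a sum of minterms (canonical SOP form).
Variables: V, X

Σm(0, 1, 2, 3) = (NOT V AND NOT X) OR (NOT V AND X) OR (V AND NOT X) OR (V AND X)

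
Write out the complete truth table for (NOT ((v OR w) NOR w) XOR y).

y | w | v | Output
------------------
0 | 0 | 0 | 0
0 | 0 | 1 | 1
0 | 1 | 0 | 1
0 | 1 | 1 | 1
1 | 0 | 0 | 1
1 | 0 | 1 | 0
1 | 1 | 0 | 0
1 | 1 | 1 | 0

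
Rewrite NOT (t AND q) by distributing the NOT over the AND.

NOT t OR NOT q
De Morgan's: NOT(AND of terms) = OR of negations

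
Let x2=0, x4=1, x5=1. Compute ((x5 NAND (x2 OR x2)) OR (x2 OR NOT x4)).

Substituting: ((1 NAND (0 OR 0)) OR (0 OR NOT 1))
= 1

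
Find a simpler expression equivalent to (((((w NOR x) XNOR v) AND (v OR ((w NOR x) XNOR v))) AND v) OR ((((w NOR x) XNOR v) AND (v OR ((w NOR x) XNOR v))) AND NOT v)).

By distribution ((E AND v) OR (E AND NOT v) = E) then absorption (E AND (E OR v) = E):
= ((w NOR x) XNOR v)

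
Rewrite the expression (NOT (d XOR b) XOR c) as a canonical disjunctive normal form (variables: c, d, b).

(NOT c AND NOT d AND NOT b) OR (NOT c AND d AND b) OR (c AND NOT d AND b) OR (c AND d AND NOT b)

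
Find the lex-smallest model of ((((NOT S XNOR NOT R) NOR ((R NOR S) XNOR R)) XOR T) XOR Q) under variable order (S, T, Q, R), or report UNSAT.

S=0, T=0, Q=0, R=1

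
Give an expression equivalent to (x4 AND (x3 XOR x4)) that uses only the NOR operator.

((x4 NOR x4) NOR (((((x3 NOR x4) NOR (x3 NOR x4)) NOR ((x3 NOR x4) NOR (x3 NOR x4))) NOR ((((x3 NOR x3) NOR (x4 NOR x4)) NOR ((x3 NOR x3) NOR (x4 NOR x4))) NOR (((x3 NOR x3) NOR (x4 NOR x4)) NOR ((x3 NOR x3) NOR (x4 NOR x4))))) NOR ((((x3 NOR x4) NOR (x3 NOR x4)) NOR ((x3 NOR x4) NOR (x3 NOR x4))) NOR ((((x3 NOR x3) NOR (x4 NOR x4)) NOR ((x3 NOR x3) NOR (x4 NOR x4))) NOR (((x3 NOR x3) NOR (x4 NOR x4)) NOR ((x3 NOR x3) NOR (x4 NOR x4)))))))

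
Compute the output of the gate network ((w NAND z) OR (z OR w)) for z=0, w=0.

Substituting: ((0 NAND 0) OR (0 OR 0))
= 1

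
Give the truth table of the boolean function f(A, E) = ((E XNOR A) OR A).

A | E | Output
--------------
0 | 0 | 1
0 | 1 | 0
1 | 0 | 1
1 | 1 | 1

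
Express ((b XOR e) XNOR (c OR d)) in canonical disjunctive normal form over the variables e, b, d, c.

(NOT e AND NOT b AND NOT d AND NOT c) OR (NOT e AND b AND NOT d AND c) OR (NOT e AND b AND d AND NOT c) OR (NOT e AND b AND d AND c) OR (e AND NOT b AND NOT d AND c) OR (e AND NOT b AND d AND NOT c) OR (e AND NOT b AND d AND c) OR (e AND b AND NOT d AND NOT c)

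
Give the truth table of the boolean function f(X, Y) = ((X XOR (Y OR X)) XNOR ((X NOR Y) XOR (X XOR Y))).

X | Y | Output
--------------
0 | 0 | 0
0 | 1 | 1
1 | 0 | 0
1 | 1 | 1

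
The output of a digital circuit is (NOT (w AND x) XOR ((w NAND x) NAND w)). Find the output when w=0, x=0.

Substituting: (NOT (0 AND 0) XOR ((0 NAND 0) NAND 0))
= 0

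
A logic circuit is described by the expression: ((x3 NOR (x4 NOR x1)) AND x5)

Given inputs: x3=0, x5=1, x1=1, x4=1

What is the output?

Substituting: ((0 NOR (1 NOR 1)) AND 1)
= 1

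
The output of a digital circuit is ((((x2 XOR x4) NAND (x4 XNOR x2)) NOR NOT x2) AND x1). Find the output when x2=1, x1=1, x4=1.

Substituting: ((((1 XOR 1) NAND (1 XNOR 1)) NOR NOT 1) AND 1)
= 0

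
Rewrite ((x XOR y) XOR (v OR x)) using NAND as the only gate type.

((((x NAND (x NAND y)) NAND (y NAND (x NAND y))) NAND (((x NAND (x NAND y)) NAND (y NAND (x NAND y))) NAND ((v NAND v) NAND (x NAND x)))) NAND (((v NAND v) NAND (x NAND x)) NAND (((x NAND (x NAND y)) NAND (y NAND (x NAND y))) NAND ((v NAND v) NAND (x NAND x)))))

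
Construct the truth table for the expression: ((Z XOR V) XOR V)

V | Z | Output
--------------
0 | 0 | 0
0 | 1 | 1
1 | 0 | 0
1 | 1 | 1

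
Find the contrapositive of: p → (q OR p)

Contrapositive: NOT (q OR p) → NOT p
Note: A statement and its contrapositive are logically equivalent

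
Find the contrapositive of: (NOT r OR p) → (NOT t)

Contrapositive: t → NOT (NOT r OR p)
Note: A statement and its contrapositive are logically equivalent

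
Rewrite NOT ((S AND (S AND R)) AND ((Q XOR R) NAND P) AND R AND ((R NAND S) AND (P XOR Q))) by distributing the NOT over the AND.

NOT (S AND (S AND R)) OR NOT ((Q XOR R) NAND P) OR NOT R OR NOT ((R NAND S) AND (P XOR Q))
De Morgan's: NOT(AND of terms) = OR of negations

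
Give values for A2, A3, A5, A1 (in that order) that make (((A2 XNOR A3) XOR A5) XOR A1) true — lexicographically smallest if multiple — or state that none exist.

A2=0, A3=0, A5=0, A1=0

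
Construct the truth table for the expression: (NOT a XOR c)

a | c | Output
--------------
0 | 0 | 1
0 | 1 | 0
1 | 0 | 0
1 | 1 | 1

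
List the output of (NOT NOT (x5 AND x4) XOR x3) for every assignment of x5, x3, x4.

x5 | x3 | x4 | Output
---------------------
0 | 0 | 0 | 0
0 | 0 | 1 | 0
0 | 1 | 0 | 1
0 | 1 | 1 | 1
1 | 0 | 0 | 0
1 | 0 | 1 | 1
1 | 1 | 0 | 1
1 | 1 | 1 | 0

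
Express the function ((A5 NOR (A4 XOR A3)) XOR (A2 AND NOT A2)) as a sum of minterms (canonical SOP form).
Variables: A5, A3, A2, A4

Σm(0, 2, 5, 7) = (NOT A5 AND NOT A3 AND NOT A2 AND NOT A4) OR (NOT A5 AND NOT A3 AND A2 AND NOT A4) OR (NOT A5 AND A3 AND NOT A2 AND A4) OR (NOT A5 AND A3 AND A2 AND A4)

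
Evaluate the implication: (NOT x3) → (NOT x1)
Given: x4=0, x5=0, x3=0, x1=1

Antecedent (NOT x3) = 1; consequent (NOT x1) = 0.
1 → 0 = 0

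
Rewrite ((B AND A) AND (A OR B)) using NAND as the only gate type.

((((B NAND A) NAND (B NAND A)) NAND ((A NAND A) NAND (B NAND B))) NAND (((B NAND A) NAND (B NAND A)) NAND ((A NAND A) NAND (B NAND B))))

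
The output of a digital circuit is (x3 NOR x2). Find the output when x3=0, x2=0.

Substituting: (0 NOR 0)
= 1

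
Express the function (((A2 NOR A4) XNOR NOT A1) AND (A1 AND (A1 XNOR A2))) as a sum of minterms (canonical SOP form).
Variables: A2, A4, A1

Σm(5, 7) = (A2 AND NOT A4 AND A1) OR (A2 AND A4 AND A1)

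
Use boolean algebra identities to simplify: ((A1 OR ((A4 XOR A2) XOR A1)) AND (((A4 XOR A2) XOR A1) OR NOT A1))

By distribution ((E OR v) AND (E OR NOT v) = E):
= ((A4 XOR A2) XOR A1)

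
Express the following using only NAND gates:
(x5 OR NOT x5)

((x5 NAND x5) NAND ((x5 NAND x5) NAND (x5 NAND x5)))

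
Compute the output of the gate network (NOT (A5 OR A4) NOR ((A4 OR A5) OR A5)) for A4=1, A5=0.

Substituting: (NOT (0 OR 1) NOR ((1 OR 0) OR 0))
= 0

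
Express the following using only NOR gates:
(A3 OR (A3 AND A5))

((A3 NOR ((A3 NOR A3) NOR (A5 NOR A5))) NOR (A3 NOR ((A3 NOR A3) NOR (A5 NOR A5))))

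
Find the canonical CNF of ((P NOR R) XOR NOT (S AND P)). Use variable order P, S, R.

(P OR S OR R) AND (P OR NOT S OR R) AND (NOT P OR NOT S OR R) AND (NOT P OR NOT S OR NOT R)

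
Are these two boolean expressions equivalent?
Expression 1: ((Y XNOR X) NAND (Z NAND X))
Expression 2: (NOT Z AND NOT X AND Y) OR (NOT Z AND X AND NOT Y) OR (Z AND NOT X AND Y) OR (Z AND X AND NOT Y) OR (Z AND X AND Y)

Yes, they are equivalent — the two output columns agree on all 8 assignments:
Z | X | Y | Expression 1 | Expression 2
---------------------------------------
0 | 0 | 0 | 0 | 0
0 | 0 | 1 | 1 | 1
0 | 1 | 0 | 1 | 1
0 | 1 | 1 | 0 | 0
1 | 0 | 0 | 0 | 0
1 | 0 | 1 | 1 | 1
1 | 1 | 0 | 1 | 1
1 | 1 | 1 | 1 | 1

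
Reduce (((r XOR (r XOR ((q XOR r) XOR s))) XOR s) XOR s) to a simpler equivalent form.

By XOR self-cancellation ((E XOR v) XOR v = E) then XOR self-cancellation ((E XOR v) XOR v = E):
= ((q XOR r) XOR s)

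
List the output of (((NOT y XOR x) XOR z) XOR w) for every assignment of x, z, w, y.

x | z | w | y | Output
----------------------
0 | 0 | 0 | 0 | 1
0 | 0 | 0 | 1 | 0
0 | 0 | 1 | 0 | 0
0 | 0 | 1 | 1 | 1
0 | 1 | 0 | 0 | 0
0 | 1 | 0 | 1 | 1
0 | 1 | 1 | 0 | 1
0 | 1 | 1 | 1 | 0
1 | 0 | 0 | 0 | 0
1 | 0 | 0 | 1 | 1
1 | 0 | 1 | 0 | 1
1 | 0 | 1 | 1 | 0
1 | 1 | 0 | 0 | 1
1 | 1 | 0 | 1 | 0
1 | 1 | 1 | 0 | 0
1 | 1 | 1 | 1 | 1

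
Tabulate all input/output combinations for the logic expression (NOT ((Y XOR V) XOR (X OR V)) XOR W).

V | W | X | Y | Output
----------------------
0 | 0 | 0 | 0 | 1
0 | 0 | 0 | 1 | 0
0 | 0 | 1 | 0 | 0
0 | 0 | 1 | 1 | 1
0 | 1 | 0 | 0 | 0
0 | 1 | 0 | 1 | 1
0 | 1 | 1 | 0 | 1
0 | 1 | 1 | 1 | 0
1 | 0 | 0 | 0 | 1
1 | 0 | 0 | 1 | 0
1 | 0 | 1 | 0 | 1
1 | 0 | 1 | 1 | 0
1 | 1 | 0 | 0 | 0
1 | 1 | 0 | 1 | 1
1 | 1 | 1 | 0 | 0
1 | 1 | 1 | 1 | 1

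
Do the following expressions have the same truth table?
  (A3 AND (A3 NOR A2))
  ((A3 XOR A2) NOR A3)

No. Counterexample: with A2=0, A3=0, Expression 1 = 0 but Expression 2 = 1.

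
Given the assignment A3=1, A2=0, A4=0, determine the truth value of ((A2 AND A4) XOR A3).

Substituting: ((0 AND 0) XOR 1)
= 1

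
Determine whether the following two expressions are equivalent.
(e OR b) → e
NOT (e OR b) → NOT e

No, Inverse is not equivalent to original (counterexample: b=1, a=0, e=0)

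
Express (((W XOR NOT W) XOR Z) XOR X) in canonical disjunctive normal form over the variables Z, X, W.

(NOT Z AND NOT X AND NOT W) OR (NOT Z AND NOT X AND W) OR (Z AND X AND NOT W) OR (Z AND X AND W)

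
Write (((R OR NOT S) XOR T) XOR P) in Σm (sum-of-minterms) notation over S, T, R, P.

Σm(0, 2, 5, 7, 9, 10, 12, 15) = (NOT S AND NOT T AND NOT R AND NOT P) OR (NOT S AND NOT T AND R AND NOT P) OR (NOT S AND T AND NOT R AND P) OR (NOT S AND T AND R AND P) OR (S AND NOT T AND NOT R AND P) OR (S AND NOT T AND R AND NOT P) OR (S AND T AND NOT R AND NOT P) OR (S AND T AND R AND P)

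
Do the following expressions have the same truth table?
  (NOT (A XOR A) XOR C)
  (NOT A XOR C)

No. Counterexample: with C=0, A=1, Expression 1 = 1 but Expression 2 = 0.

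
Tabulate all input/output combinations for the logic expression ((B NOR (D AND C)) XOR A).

C | D | B | A | Output
----------------------
0 | 0 | 0 | 0 | 1
0 | 0 | 0 | 1 | 0
0 | 0 | 1 | 0 | 0
0 | 0 | 1 | 1 | 1
0 | 1 | 0 | 0 | 1
0 | 1 | 0 | 1 | 0
0 | 1 | 1 | 0 | 0
0 | 1 | 1 | 1 | 1
1 | 0 | 0 | 0 | 1
1 | 0 | 0 | 1 | 0
1 | 0 | 1 | 0 | 0
1 | 0 | 1 | 1 | 1
1 | 1 | 0 | 0 | 0
1 | 1 | 0 | 1 | 1
1 | 1 | 1 | 0 | 0
1 | 1 | 1 | 1 | 1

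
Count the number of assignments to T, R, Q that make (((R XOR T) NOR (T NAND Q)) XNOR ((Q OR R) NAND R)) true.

Satisfying assignments: (0,1,0), (0,1,1), (1,1,0)
Count: 3 out of 8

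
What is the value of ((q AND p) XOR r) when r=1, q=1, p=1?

Substituting: ((1 AND 1) XOR 1)
= 0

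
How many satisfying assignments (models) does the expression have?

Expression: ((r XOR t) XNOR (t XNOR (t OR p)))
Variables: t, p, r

Satisfying assignments: (0,0,1), (0,1,0), (1,0,0), (1,1,0)
Count: 4 out of 8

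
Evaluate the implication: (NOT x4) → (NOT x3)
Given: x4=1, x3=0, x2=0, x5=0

Antecedent (NOT x4) = 0; consequent (NOT x3) = 1.
0 → 1 = 1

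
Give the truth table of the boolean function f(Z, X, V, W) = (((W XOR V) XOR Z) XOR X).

Z | X | V | W | Output
----------------------
0 | 0 | 0 | 0 | 0
0 | 0 | 0 | 1 | 1
0 | 0 | 1 | 0 | 1
0 | 0 | 1 | 1 | 0
0 | 1 | 0 | 0 | 1
0 | 1 | 0 | 1 | 0
0 | 1 | 1 | 0 | 0
0 | 1 | 1 | 1 | 1
1 | 0 | 0 | 0 | 1
1 | 0 | 0 | 1 | 0
1 | 0 | 1 | 0 | 0
1 | 0 | 1 | 1 | 1
1 | 1 | 0 | 0 | 0
1 | 1 | 0 | 1 | 1
1 | 1 | 1 | 0 | 1
1 | 1 | 1 | 1 | 0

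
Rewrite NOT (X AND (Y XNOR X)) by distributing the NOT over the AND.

NOT X OR NOT (Y XNOR X)
De Morgan's: NOT(AND of terms) = OR of negations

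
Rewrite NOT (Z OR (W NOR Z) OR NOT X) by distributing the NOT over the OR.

NOT Z AND NOT (W NOR Z) AND X
De Morgan's: NOT(OR of terms) = AND of negations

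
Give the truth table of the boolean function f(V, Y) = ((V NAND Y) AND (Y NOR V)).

V | Y | Output
--------------
0 | 0 | 1
0 | 1 | 0
1 | 0 | 0
1 | 1 | 0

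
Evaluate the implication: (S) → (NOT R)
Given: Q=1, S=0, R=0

Antecedent (S) = 0; consequent (NOT R) = 1.
0 → 1 = 1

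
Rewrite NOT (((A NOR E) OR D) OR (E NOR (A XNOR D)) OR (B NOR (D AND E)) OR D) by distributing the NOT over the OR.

NOT ((A NOR E) OR D) AND NOT (E NOR (A XNOR D)) AND NOT (B NOR (D AND E)) AND NOT D
De Morgan's: NOT(OR of terms) = AND of negations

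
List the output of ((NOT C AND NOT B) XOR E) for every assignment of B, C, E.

B | C | E | Output
------------------
0 | 0 | 0 | 1
0 | 0 | 1 | 0
0 | 1 | 0 | 0
0 | 1 | 1 | 1
1 | 0 | 0 | 0
1 | 0 | 1 | 1
1 | 1 | 0 | 0
1 | 1 | 1 | 1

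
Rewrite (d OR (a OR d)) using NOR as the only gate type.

((d NOR ((a NOR d) NOR (a NOR d))) NOR (d NOR ((a NOR d) NOR (a NOR d))))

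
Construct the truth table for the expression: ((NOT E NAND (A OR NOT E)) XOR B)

A | E | B | Output
------------------
0 | 0 | 0 | 0
0 | 0 | 1 | 1
0 | 1 | 0 | 1
0 | 1 | 1 | 0
1 | 0 | 0 | 0
1 | 0 | 1 | 1
1 | 1 | 0 | 1
1 | 1 | 1 | 0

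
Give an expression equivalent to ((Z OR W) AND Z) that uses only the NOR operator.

((((Z NOR W) NOR (Z NOR W)) NOR ((Z NOR W) NOR (Z NOR W))) NOR (Z NOR Z))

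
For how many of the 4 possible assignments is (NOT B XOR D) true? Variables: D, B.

Satisfying assignments: (0,0), (1,1)
Count: 2 out of 4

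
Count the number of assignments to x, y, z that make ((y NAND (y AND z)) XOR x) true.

Satisfying assignments: (0,0,0), (0,0,1), (0,1,0), (1,1,1)
Count: 4 out of 8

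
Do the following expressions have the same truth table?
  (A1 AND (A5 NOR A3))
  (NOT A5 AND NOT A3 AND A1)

Yes, they are equivalent — the two output columns agree on all 8 assignments:
A5 | A3 | A1 | Expression 1 | Expression 2
------------------------------------------
0 | 0 | 0 | 0 | 0
0 | 0 | 1 | 1 | 1
0 | 1 | 0 | 0 | 0
0 | 1 | 1 | 0 | 0
1 | 0 | 0 | 0 | 0
1 | 0 | 1 | 0 | 0
1 | 1 | 0 | 0 | 0
1 | 1 | 1 | 0 | 0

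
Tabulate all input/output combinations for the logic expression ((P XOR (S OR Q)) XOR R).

S | P | Q | R | Output
----------------------
0 | 0 | 0 | 0 | 0
0 | 0 | 0 | 1 | 1
0 | 0 | 1 | 0 | 1
0 | 0 | 1 | 1 | 0
0 | 1 | 0 | 0 | 1
0 | 1 | 0 | 1 | 0
0 | 1 | 1 | 0 | 0
0 | 1 | 1 | 1 | 1
1 | 0 | 0 | 0 | 1
1 | 0 | 0 | 1 | 0
1 | 0 | 1 | 0 | 1
1 | 0 | 1 | 1 | 0
1 | 1 | 0 | 0 | 0
1 | 1 | 0 | 1 | 1
1 | 1 | 1 | 0 | 0
1 | 1 | 1 | 1 | 1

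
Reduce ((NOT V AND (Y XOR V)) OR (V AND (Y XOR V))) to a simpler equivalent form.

By distribution ((E AND v) OR (E AND NOT v) = E):
= (Y XOR V)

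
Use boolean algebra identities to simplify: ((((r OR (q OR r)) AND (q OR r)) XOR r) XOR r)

By XOR self-cancellation ((E XOR v) XOR v = E) then absorption (E AND (E OR v) = E):
= (q OR r)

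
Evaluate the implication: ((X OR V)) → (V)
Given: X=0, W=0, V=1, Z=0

Antecedent ((X OR V)) = 1; consequent (V) = 1.
1 → 1 = 1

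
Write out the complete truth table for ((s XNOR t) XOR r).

r | s | t | Output
------------------
0 | 0 | 0 | 1
0 | 0 | 1 | 0
0 | 1 | 0 | 0
0 | 1 | 1 | 1
1 | 0 | 0 | 0
1 | 0 | 1 | 1
1 | 1 | 0 | 1
1 | 1 | 1 | 0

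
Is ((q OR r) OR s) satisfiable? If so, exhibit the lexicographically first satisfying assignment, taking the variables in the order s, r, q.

s=0, r=0, q=1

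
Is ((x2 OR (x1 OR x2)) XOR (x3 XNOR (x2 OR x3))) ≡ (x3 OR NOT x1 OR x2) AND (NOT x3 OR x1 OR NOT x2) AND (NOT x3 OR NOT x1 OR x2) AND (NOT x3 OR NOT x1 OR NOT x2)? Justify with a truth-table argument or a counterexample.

Yes, they are equivalent — the two output columns agree on all 8 assignments:
x3 | x1 | x2 | Expression 1 | Expression 2
------------------------------------------
0 | 0 | 0 | 1 | 1
0 | 0 | 1 | 1 | 1
0 | 1 | 0 | 0 | 0
0 | 1 | 1 | 1 | 1
1 | 0 | 0 | 1 | 1
1 | 0 | 1 | 0 | 0
1 | 1 | 0 | 0 | 0
1 | 1 | 1 | 0 | 0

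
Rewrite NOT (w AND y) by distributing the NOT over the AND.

NOT w OR NOT y
De Morgan's: NOT(AND of terms) = OR of negations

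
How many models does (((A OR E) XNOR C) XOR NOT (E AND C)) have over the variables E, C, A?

Satisfying assignments: (0,0,1), (0,1,0), (1,0,0), (1,0,1), (1,1,0), (1,1,1)
Count: 6 out of 8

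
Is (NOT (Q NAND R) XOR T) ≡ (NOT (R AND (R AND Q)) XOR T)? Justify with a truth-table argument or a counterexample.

No. Counterexample: with Q=0, T=0, R=0, Expression 1 = 0 but Expression 2 = 1.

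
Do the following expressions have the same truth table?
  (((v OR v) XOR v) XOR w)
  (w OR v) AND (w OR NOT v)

Yes, they are equivalent — the two output columns agree on all 4 assignments:
w | v | Expression 1 | Expression 2
-----------------------------------
0 | 0 | 0 | 0
0 | 1 | 0 | 0
1 | 0 | 1 | 1
1 | 1 | 1 | 1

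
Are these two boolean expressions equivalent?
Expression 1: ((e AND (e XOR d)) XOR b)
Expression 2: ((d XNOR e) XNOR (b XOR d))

No. Counterexample: with b=0, e=1, d=1, Expression 1 = 0 but Expression 2 = 1.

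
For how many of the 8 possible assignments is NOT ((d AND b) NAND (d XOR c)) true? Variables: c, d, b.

Satisfying assignments: (0,1,1)
Count: 1 out of 8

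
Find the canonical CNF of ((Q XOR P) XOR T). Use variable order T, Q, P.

(T OR Q OR P) AND (T OR NOT Q OR NOT P) AND (NOT T OR Q OR NOT P) AND (NOT T OR NOT Q OR P)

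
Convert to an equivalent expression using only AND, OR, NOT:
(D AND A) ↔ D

((D AND A) AND D) OR (NOT (D AND A) AND NOT D)
(Biconditional = both true or both false)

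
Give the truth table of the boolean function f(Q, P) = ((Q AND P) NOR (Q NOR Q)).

Q | P | Output
--------------
0 | 0 | 0
0 | 1 | 0
1 | 0 | 1
1 | 1 | 0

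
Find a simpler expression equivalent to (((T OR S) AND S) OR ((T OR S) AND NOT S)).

By distribution ((E AND v) OR (E AND NOT v) = E):
= (T OR S)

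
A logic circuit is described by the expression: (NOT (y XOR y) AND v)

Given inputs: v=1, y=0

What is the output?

Substituting: (NOT (0 XOR 0) AND 1)
= 1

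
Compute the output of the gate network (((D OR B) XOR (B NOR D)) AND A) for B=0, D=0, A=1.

Substituting: (((0 OR 0) XOR (0 NOR 0)) AND 1)
= 1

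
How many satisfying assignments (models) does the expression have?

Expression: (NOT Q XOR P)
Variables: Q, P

Satisfying assignments: (0,0), (1,1)
Count: 2 out of 4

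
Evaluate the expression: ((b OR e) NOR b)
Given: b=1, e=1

Substituting: ((1 OR 1) NOR 1)
= 0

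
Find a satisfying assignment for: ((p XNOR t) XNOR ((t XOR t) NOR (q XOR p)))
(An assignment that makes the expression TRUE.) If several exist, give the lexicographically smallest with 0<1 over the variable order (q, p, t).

q=0, p=0, t=0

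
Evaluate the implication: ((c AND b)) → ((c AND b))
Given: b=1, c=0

Antecedent ((c AND b)) = 0; consequent ((c AND b)) = 0.
0 → 0 = 1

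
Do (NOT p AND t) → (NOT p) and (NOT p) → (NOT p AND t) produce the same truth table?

No, Converse is not equivalent to original (counterexample: t=0, q=0, p=0)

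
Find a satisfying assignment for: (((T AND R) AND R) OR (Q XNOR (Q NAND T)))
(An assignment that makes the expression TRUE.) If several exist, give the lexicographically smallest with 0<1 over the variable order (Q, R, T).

Q=0, R=1, T=1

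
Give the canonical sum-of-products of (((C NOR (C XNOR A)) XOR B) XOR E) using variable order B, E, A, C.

Σm(2, 4, 5, 7, 8, 9, 11, 14) = (NOT B AND NOT E AND A AND NOT C) OR (NOT B AND E AND NOT A AND NOT C) OR (NOT B AND E AND NOT A AND C) OR (NOT B AND E AND A AND C) OR (B AND NOT E AND NOT A AND NOT C) OR (B AND NOT E AND NOT A AND C) OR (B AND NOT E AND A AND C) OR (B AND E AND A AND NOT C)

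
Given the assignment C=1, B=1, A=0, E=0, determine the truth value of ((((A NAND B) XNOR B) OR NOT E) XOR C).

Substituting: ((((0 NAND 1) XNOR 1) OR NOT 0) XOR 1)
= 0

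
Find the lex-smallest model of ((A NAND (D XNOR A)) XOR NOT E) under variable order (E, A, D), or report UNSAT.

E=0, A=1, D=1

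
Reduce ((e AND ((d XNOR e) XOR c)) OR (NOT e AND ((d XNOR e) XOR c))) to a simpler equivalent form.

By distribution ((E AND v) OR (E AND NOT v) = E):
= ((d XNOR e) XOR c)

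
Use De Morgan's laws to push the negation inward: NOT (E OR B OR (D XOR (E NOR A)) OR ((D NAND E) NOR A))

NOT E AND NOT B AND NOT (D XOR (E NOR A)) AND NOT ((D NAND E) NOR A)
De Morgan's: NOT(OR of terms) = AND of negations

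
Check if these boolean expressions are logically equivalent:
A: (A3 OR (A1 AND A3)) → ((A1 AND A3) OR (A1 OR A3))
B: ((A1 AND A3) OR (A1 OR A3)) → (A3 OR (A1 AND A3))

No, Converse is not equivalent to original (counterexample: A1=1, A3=0)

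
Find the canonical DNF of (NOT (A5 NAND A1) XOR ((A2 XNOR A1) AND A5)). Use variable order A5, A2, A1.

(A5 AND NOT A2 AND NOT A1) OR (A5 AND NOT A2 AND A1)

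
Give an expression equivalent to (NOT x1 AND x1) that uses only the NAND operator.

(((x1 NAND x1) NAND x1) NAND ((x1 NAND x1) NAND x1))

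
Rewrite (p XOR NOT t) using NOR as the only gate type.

((((p NOR (t NOR t)) NOR (p NOR (t NOR t))) NOR ((p NOR (t NOR t)) NOR (p NOR (t NOR t)))) NOR ((((p NOR p) NOR ((t NOR t) NOR (t NOR t))) NOR ((p NOR p) NOR ((t NOR t) NOR (t NOR t)))) NOR (((p NOR p) NOR ((t NOR t) NOR (t NOR t))) NOR ((p NOR p) NOR ((t NOR t) NOR (t NOR t))))))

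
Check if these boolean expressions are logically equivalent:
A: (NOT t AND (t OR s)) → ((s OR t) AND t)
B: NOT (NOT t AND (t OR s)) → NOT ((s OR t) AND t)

No, Inverse is not equivalent to original (counterexample: s=0, t=1)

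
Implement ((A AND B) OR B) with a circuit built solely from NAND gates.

((((A NAND B) NAND (A NAND B)) NAND ((A NAND B) NAND (A NAND B))) NAND (B NAND B))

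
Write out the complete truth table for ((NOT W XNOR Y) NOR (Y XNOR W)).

Y | W | Output
--------------
0 | 0 | 0
0 | 1 | 0
1 | 0 | 0
1 | 1 | 0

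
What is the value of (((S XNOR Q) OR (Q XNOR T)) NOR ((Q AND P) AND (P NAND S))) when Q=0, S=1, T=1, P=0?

Substituting: (((1 XNOR 0) OR (0 XNOR 1)) NOR ((0 AND 0) AND (0 NAND 1)))
= 1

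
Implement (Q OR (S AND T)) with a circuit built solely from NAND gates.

((Q NAND Q) NAND (((S NAND T) NAND (S NAND T)) NAND ((S NAND T) NAND (S NAND T))))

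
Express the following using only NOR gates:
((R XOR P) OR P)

((((((R NOR P) NOR (R NOR P)) NOR ((R NOR P) NOR (R NOR P))) NOR ((((R NOR R) NOR (P NOR P)) NOR ((R NOR R) NOR (P NOR P))) NOR (((R NOR R) NOR (P NOR P)) NOR ((R NOR R) NOR (P NOR P))))) NOR P) NOR (((((R NOR P) NOR (R NOR P)) NOR ((R NOR P) NOR (R NOR P))) NOR ((((R NOR R) NOR (P NOR P)) NOR ((R NOR R) NOR (P NOR P))) NOR (((R NOR R) NOR (P NOR P)) NOR ((R NOR R) NOR (P NOR P))))) NOR P))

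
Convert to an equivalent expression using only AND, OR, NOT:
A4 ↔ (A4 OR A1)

(A4 AND (A4 OR A1)) OR (NOT A4 AND NOT (A4 OR A1))
(Biconditional = both true or both false)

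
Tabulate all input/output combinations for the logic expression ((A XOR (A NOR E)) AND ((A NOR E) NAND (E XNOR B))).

B | A | E | Output
------------------
0 | 0 | 0 | 0
0 | 0 | 1 | 0
0 | 1 | 0 | 1
0 | 1 | 1 | 1
1 | 0 | 0 | 1
1 | 0 | 1 | 0
1 | 1 | 0 | 1
1 | 1 | 1 | 1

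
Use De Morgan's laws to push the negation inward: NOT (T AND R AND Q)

NOT T OR NOT R OR NOT Q
De Morgan's: NOT(AND of terms) = OR of negations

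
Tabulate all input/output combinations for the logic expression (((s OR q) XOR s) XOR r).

q | s | r | Output
------------------
0 | 0 | 0 | 0
0 | 0 | 1 | 1
0 | 1 | 0 | 0
0 | 1 | 1 | 1
1 | 0 | 0 | 1
1 | 0 | 1 | 0
1 | 1 | 0 | 0
1 | 1 | 1 | 1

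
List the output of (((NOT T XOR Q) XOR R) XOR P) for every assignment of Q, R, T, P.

Q | R | T | P | Output
----------------------
0 | 0 | 0 | 0 | 1
0 | 0 | 0 | 1 | 0
0 | 0 | 1 | 0 | 0
0 | 0 | 1 | 1 | 1
0 | 1 | 0 | 0 | 0
0 | 1 | 0 | 1 | 1
0 | 1 | 1 | 0 | 1
0 | 1 | 1 | 1 | 0
1 | 0 | 0 | 0 | 0
1 | 0 | 0 | 1 | 1
1 | 0 | 1 | 0 | 1
1 | 0 | 1 | 1 | 0
1 | 1 | 0 | 0 | 1
1 | 1 | 0 | 1 | 0
1 | 1 | 1 | 0 | 0
1 | 1 | 1 | 1 | 1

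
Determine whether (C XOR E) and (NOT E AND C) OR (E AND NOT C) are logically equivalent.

Yes, they are equivalent — the two output columns agree on all 4 assignments:
E | C | Expression 1 | Expression 2
-----------------------------------
0 | 0 | 0 | 0
0 | 1 | 1 | 1
1 | 0 | 1 | 1
1 | 1 | 0 | 0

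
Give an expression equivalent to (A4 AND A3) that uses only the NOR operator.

((A4 NOR A4) NOR (A3 NOR A3))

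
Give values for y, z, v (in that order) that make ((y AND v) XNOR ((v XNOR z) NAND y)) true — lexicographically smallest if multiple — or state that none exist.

y=1, z=0, v=0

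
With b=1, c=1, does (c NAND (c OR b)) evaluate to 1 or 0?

Substituting: (1 NAND (1 OR 1))
= 0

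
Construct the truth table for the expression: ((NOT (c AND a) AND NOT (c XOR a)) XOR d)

a | c | d | Output
------------------
0 | 0 | 0 | 1
0 | 0 | 1 | 0
0 | 1 | 0 | 0
0 | 1 | 1 | 1
1 | 0 | 0 | 0
1 | 0 | 1 | 1
1 | 1 | 0 | 0
1 | 1 | 1 | 1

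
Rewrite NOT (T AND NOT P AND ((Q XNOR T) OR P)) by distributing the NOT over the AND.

NOT T OR P OR NOT ((Q XNOR T) OR P)
De Morgan's: NOT(AND of terms) = OR of negations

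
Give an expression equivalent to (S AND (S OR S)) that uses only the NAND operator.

((S NAND ((S NAND S) NAND (S NAND S))) NAND (S NAND ((S NAND S) NAND (S NAND S))))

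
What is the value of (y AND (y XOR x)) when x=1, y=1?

Substituting: (1 AND (1 XOR 1))
= 0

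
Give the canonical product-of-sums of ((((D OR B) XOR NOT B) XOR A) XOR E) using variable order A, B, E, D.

ΠM(1, 2, 6, 7, 8, 11, 12, 13) = (A OR B OR E OR NOT D) AND (A OR B OR NOT E OR D) AND (A OR NOT B OR NOT E OR D) AND (A OR NOT B OR NOT E OR NOT D) AND (NOT A OR B OR E OR D) AND (NOT A OR B OR NOT E OR NOT D) AND (NOT A OR NOT B OR E OR D) AND (NOT A OR NOT B OR E OR NOT D)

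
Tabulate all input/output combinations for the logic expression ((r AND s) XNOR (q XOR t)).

s | q | r | t | Output
----------------------
0 | 0 | 0 | 0 | 1
0 | 0 | 0 | 1 | 0
0 | 0 | 1 | 0 | 1
0 | 0 | 1 | 1 | 0
0 | 1 | 0 | 0 | 0
0 | 1 | 0 | 1 | 1
0 | 1 | 1 | 0 | 0
0 | 1 | 1 | 1 | 1
1 | 0 | 0 | 0 | 1
1 | 0 | 0 | 1 | 0
1 | 0 | 1 | 0 | 0
1 | 0 | 1 | 1 | 1
1 | 1 | 0 | 0 | 0
1 | 1 | 0 | 1 | 1
1 | 1 | 1 | 0 | 1
1 | 1 | 1 | 1 | 0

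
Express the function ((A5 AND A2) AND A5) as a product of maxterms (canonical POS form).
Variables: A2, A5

ΠM(0, 1, 2) = (A2 OR A5) AND (A2 OR NOT A5) AND (NOT A2 OR A5)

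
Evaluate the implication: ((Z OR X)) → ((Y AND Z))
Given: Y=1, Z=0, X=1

Antecedent ((Z OR X)) = 1; consequent ((Y AND Z)) = 0.
1 → 0 = 0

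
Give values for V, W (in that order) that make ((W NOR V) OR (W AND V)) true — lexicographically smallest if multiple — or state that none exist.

V=0, W=0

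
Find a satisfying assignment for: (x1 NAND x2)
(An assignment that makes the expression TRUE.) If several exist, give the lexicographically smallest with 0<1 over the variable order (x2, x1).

x2=0, x1=0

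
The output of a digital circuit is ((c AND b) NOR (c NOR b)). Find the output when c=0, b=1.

Substituting: ((0 AND 1) NOR (0 NOR 1))
= 1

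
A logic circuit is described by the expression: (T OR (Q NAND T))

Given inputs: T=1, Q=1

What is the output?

Substituting: (1 OR (1 NAND 1))
= 1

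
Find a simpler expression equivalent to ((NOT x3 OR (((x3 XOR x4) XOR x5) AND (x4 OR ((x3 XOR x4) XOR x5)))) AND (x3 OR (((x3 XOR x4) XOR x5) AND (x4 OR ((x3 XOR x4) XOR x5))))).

By distribution ((E OR v) AND (E OR NOT v) = E) then absorption (E AND (E OR v) = E):
= ((x3 XOR x4) XOR x5)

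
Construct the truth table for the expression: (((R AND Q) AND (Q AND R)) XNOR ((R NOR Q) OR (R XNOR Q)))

Q | R | Output
--------------
0 | 0 | 0
0 | 1 | 1
1 | 0 | 1
1 | 1 | 1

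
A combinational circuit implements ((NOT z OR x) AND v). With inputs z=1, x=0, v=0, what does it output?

Substituting: ((NOT 1 OR 0) AND 0)
= 0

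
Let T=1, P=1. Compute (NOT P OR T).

Substituting: (NOT 1 OR 1)
= 1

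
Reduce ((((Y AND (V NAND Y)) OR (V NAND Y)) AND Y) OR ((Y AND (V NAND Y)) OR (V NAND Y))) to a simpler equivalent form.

By absorption (E OR (E AND v) = E) then absorption (E OR (E AND v) = E):
= (V NAND Y)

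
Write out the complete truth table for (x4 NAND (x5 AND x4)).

x4 | x5 | Output
----------------
0 | 0 | 1
0 | 1 | 1
1 | 0 | 1
1 | 1 | 0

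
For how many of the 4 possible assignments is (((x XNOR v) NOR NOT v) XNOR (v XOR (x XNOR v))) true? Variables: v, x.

Satisfying assignments: (0,1), (1,0), (1,1)
Count: 3 out of 4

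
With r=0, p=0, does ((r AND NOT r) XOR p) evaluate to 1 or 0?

Substituting: ((0 AND NOT 0) XOR 0)
= 0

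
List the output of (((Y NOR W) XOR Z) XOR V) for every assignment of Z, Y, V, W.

Z | Y | V | W | Output
----------------------
0 | 0 | 0 | 0 | 1
0 | 0 | 0 | 1 | 0
0 | 0 | 1 | 0 | 0
0 | 0 | 1 | 1 | 1
0 | 1 | 0 | 0 | 0
0 | 1 | 0 | 1 | 0
0 | 1 | 1 | 0 | 1
0 | 1 | 1 | 1 | 1
1 | 0 | 0 | 0 | 0
1 | 0 | 0 | 1 | 1
1 | 0 | 1 | 0 | 1
1 | 0 | 1 | 1 | 0
1 | 1 | 0 | 0 | 1
1 | 1 | 0 | 1 | 1
1 | 1 | 1 | 0 | 0
1 | 1 | 1 | 1 | 0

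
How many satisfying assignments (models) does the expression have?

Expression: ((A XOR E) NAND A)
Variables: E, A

Satisfying assignments: (0,0), (1,0), (1,1)
Count: 3 out of 4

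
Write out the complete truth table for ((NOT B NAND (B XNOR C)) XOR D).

D | B | C | Output
------------------
0 | 0 | 0 | 0
0 | 0 | 1 | 1
0 | 1 | 0 | 1
0 | 1 | 1 | 1
1 | 0 | 0 | 1
1 | 0 | 1 | 0
1 | 1 | 0 | 0
1 | 1 | 1 | 0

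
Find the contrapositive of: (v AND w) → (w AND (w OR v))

Contrapositive: NOT (w AND (w OR v)) → NOT (v AND w)
Note: A statement and its contrapositive are logically equivalent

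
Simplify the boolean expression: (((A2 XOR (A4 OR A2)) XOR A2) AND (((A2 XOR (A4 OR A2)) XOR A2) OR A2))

By absorption (E AND (E OR v) = E) then XOR self-cancellation ((E XOR v) XOR v = E):
= (A4 OR A2)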